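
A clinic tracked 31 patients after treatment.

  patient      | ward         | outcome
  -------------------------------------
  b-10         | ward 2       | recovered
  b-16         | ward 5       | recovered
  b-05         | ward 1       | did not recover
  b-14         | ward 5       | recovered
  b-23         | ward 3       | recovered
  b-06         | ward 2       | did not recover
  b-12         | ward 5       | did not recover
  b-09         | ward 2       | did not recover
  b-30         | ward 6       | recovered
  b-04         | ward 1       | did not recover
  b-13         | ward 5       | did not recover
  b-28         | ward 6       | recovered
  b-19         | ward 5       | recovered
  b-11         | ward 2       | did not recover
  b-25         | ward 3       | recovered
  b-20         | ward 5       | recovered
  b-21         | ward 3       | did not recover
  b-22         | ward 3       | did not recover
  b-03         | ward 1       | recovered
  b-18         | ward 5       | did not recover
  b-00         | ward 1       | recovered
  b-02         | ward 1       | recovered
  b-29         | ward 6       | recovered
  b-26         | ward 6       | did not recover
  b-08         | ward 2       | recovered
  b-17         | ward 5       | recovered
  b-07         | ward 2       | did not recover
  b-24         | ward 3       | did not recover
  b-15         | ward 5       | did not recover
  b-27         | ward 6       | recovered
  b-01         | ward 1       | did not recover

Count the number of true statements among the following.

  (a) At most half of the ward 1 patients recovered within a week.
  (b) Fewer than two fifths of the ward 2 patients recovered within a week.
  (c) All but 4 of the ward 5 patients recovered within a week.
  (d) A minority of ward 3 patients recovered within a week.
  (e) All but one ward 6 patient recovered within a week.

5

(a) ward 1: |A| = 6, |A ∩ B| = 3; needs |A ∩ B| ≤ |A ∖ B| — true.
(b) ward 2: |A| = 6, |A ∩ B| = 2; needs |A ∩ B| / |A| < 2/5 — true.
(c) ward 5: |A| = 9, |A ∩ B| = 5; needs |A ∖ B| = 4 — true.
(d) ward 3: |A| = 5, |A ∩ B| = 2; needs |A ∩ B| < |A ∖ B| — true.
(e) ward 6: |A| = 5, |A ∩ B| = 4; needs |A ∖ B| = 1 — true.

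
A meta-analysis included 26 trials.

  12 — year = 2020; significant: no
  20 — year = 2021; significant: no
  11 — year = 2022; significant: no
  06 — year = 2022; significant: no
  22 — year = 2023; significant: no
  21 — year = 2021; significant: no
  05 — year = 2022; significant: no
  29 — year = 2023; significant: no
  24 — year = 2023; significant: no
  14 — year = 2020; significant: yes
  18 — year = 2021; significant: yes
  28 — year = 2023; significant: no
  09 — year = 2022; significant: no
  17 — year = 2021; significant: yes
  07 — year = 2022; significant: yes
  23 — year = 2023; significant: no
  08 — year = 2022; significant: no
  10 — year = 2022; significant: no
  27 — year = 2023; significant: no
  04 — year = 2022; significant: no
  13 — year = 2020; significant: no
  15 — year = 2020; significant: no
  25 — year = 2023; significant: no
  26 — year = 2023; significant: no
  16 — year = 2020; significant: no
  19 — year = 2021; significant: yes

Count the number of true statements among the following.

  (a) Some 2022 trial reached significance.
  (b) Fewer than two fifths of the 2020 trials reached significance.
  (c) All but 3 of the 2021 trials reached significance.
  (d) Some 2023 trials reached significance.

2

(a) 2022: |A| = 8, |A ∩ B| = 1; needs A ∩ B ≠ ∅ (|A ∩ B| ≥ 1) — true.
(b) 2020: |A| = 5, |A ∩ B| = 1; needs |A ∩ B| / |A| < 2/5 — true.
(c) 2021: |A| = 5, |A ∩ B| = 3; needs |A ∖ B| = 3 — false.
(d) 2023: |A| = 8, |A ∩ B| = 0; needs A ∩ B ≠ ∅ (|A ∩ B| ≥ 1) — false.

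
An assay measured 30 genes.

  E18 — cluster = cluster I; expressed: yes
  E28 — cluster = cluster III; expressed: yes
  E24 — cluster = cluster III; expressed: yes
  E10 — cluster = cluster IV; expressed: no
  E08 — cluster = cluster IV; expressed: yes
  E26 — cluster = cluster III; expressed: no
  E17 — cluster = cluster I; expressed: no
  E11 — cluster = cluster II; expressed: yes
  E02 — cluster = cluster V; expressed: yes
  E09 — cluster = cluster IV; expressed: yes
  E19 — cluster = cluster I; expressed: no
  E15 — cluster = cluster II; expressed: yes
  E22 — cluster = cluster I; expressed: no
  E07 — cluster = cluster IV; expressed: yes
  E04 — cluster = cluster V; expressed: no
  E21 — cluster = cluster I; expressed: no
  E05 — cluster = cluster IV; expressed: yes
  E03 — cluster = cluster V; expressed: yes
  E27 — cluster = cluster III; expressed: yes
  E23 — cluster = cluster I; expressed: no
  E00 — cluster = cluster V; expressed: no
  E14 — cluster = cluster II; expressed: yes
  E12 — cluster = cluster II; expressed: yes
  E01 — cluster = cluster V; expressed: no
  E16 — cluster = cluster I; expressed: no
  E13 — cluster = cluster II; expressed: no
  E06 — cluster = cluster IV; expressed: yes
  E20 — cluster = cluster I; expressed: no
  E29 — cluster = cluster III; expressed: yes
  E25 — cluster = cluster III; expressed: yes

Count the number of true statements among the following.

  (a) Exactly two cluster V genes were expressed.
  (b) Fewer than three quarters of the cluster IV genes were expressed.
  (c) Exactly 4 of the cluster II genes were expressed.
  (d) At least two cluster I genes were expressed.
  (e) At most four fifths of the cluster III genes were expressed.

(a) cluster V: |A| = 5, |A ∩ B| = 2; needs |A ∩ B| = 2 — true.
(b) cluster IV: |A| = 6, |A ∩ B| = 5; needs |A ∩ B| / |A| < 3/4 — false.
(c) cluster II: |A| = 5, |A ∩ B| = 4; needs |A ∩ B| = 4 — true.
(d) cluster I: |A| = 8, |A ∩ B| = 1; needs |A ∩ B| ≥ 2 — false.
(e) cluster III: |A| = 6, |A ∩ B| = 5; needs |A ∩ B| / |A| ≤ 4/5 — false.

2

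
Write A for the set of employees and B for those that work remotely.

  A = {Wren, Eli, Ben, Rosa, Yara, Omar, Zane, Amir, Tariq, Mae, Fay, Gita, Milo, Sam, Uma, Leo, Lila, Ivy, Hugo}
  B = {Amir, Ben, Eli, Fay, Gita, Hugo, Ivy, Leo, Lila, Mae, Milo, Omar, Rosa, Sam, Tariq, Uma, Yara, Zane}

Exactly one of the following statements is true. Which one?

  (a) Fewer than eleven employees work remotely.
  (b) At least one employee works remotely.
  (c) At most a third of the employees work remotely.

(b)

|A| = 19, |A ∩ B| = 18, |A ∖ B| = 1.
(a) requires |A ∩ B| < 11: false.
(b) requires A ∩ B ≠ ∅ (|A ∩ B| ≥ 1): true.
(c) requires |A ∩ B| / |A| ≤ 1/3: false.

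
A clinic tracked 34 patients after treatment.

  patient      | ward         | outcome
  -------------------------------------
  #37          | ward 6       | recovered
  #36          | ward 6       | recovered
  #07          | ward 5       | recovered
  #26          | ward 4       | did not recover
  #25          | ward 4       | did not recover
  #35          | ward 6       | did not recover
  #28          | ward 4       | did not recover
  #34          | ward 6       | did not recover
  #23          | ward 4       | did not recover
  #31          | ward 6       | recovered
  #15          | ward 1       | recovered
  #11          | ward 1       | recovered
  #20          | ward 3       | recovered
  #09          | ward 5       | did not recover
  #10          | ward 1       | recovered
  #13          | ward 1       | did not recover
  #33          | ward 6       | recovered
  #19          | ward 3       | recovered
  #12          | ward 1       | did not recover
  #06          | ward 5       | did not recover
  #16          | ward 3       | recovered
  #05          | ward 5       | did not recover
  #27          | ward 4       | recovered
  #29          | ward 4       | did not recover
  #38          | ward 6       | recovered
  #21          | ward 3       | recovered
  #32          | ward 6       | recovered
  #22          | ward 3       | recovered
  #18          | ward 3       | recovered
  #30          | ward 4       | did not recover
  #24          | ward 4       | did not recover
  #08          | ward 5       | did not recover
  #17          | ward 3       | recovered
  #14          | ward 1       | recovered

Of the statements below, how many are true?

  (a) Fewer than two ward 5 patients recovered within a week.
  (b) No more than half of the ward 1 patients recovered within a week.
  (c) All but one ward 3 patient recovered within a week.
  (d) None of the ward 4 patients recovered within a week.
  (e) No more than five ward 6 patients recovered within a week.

(a) ward 5: |A| = 5, |A ∩ B| = 1; needs |A ∩ B| < 2 — true.
(b) ward 1: |A| = 6, |A ∩ B| = 4; needs |A ∩ B| ≤ |A ∖ B| — false.
(c) ward 3: |A| = 7, |A ∩ B| = 7; needs |A ∖ B| = 1 — false.
(d) ward 4: |A| = 8, |A ∩ B| = 1; needs A ∩ B = ∅ (|A ∩ B| = 0) — false.
(e) ward 6: |A| = 8, |A ∩ B| = 6; needs |A ∩ B| ≤ 5 — false.

1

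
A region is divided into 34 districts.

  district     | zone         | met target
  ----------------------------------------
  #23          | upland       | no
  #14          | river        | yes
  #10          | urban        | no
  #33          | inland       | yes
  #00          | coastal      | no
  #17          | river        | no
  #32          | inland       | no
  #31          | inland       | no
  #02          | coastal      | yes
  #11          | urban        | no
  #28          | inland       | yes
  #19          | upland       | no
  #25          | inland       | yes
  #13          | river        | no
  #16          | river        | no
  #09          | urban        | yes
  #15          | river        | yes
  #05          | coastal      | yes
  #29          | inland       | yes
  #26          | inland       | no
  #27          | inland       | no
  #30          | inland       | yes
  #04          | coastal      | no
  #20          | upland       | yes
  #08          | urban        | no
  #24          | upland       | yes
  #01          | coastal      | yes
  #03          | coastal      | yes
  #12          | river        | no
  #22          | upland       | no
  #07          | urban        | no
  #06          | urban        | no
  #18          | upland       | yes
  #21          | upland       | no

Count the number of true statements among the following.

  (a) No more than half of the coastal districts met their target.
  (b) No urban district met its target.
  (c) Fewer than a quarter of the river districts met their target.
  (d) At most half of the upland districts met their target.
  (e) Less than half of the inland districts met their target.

1

(a) coastal: |A| = 6, |A ∩ B| = 4; needs |A ∩ B| ≤ |A ∖ B| — false.
(b) urban: |A| = 6, |A ∩ B| = 1; needs A ∩ B = ∅ (|A ∩ B| = 0) — false.
(c) river: |A| = 6, |A ∩ B| = 2; needs |A ∩ B| / |A| < 1/4 — false.
(d) upland: |A| = 7, |A ∩ B| = 3; needs |A ∩ B| ≤ |A ∖ B| — true.
(e) inland: |A| = 9, |A ∩ B| = 5; needs |A ∩ B| < |A ∖ B| — false.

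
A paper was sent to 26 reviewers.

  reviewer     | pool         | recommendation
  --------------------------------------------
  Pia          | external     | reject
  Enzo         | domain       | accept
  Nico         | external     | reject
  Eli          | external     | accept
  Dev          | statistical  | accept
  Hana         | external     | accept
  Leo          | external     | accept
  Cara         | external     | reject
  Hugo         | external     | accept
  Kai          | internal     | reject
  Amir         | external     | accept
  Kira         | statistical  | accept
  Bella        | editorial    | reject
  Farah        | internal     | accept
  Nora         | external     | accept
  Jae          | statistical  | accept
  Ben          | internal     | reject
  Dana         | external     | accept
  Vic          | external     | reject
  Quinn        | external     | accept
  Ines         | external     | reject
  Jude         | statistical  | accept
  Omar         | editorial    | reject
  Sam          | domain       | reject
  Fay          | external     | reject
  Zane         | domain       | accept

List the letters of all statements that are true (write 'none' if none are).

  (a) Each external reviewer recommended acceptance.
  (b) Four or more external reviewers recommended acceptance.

|A| = 14, |A ∩ B| = 8, |A ∖ B| = 6.
(a) A ⊆ B, i.e. every element of A is in B (|A ∖ B| = 0): fails.
(b) |A ∩ B| ≥ 4: holds.

(b)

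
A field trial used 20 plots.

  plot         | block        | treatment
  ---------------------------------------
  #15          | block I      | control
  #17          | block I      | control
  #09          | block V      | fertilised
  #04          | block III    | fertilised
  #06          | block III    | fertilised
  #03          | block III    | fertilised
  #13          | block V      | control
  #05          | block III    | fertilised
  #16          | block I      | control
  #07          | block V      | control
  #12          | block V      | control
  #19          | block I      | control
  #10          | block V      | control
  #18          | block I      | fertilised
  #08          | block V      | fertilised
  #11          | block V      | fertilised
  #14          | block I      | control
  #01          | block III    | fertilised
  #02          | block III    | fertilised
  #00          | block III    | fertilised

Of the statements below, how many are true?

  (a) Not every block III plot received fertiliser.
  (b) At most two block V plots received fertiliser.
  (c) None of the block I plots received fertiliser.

0

(a) block III: |A| = 7, |A ∩ B| = 7; needs A ⊄ B (|A ∖ B| ≥ 1) — false.
(b) block V: |A| = 7, |A ∩ B| = 3; needs |A ∩ B| ≤ 2 — false.
(c) block I: |A| = 6, |A ∩ B| = 1; needs A ∩ B = ∅ (|A ∩ B| = 0) — false.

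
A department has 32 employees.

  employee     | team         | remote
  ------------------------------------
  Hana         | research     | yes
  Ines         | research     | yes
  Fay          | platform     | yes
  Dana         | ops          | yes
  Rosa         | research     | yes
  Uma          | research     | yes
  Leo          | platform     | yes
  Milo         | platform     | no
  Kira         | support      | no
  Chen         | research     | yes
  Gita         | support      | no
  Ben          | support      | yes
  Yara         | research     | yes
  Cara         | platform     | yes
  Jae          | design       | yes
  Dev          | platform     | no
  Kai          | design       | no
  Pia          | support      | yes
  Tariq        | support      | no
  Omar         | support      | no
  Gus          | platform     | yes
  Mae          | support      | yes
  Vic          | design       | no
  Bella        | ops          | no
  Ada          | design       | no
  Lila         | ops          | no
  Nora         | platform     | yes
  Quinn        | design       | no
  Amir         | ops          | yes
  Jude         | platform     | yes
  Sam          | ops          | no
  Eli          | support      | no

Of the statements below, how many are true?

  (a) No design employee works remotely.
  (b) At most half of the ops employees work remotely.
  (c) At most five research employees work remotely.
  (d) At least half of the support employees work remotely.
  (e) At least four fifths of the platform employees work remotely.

(a) design: |A| = 5, |A ∩ B| = 1; needs A ∩ B = ∅ (|A ∩ B| = 0) — false.
(b) ops: |A| = 5, |A ∩ B| = 2; needs |A ∩ B| ≤ |A ∖ B| — true.
(c) research: |A| = 6, |A ∩ B| = 6; needs |A ∩ B| ≤ 5 — false.
(d) support: |A| = 8, |A ∩ B| = 3; needs |A ∩ B| ≥ |A ∖ B| — false.
(e) platform: |A| = 8, |A ∩ B| = 6; needs |A ∩ B| / |A| ≥ 4/5 — false.

1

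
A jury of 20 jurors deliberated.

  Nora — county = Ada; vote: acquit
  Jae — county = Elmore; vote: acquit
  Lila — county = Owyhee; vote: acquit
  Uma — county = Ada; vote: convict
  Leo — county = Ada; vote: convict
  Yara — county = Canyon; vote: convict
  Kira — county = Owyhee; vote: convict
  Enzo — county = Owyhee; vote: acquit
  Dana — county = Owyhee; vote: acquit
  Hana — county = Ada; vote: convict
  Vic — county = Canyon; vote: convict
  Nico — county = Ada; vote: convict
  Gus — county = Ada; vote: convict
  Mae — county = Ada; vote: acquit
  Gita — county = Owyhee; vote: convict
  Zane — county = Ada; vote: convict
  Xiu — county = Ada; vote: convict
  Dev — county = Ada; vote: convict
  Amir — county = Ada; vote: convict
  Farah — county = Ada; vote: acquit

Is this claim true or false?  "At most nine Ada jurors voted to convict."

True

Truth condition: |A ∩ B| ≤ 9.
A (the restrictor) = {Nora, Uma, Leo, Hana, Nico, Gus, Mae, Zane, Xiu, Dev, Amir, Farah}, |A| = 12.
A ∩ B = {Uma, Leo, Hana, Nico, Gus, Zane, Xiu, Dev, Amir}, so |A ∩ B| = 9.
|A ∩ B| = 9, so the statement is true.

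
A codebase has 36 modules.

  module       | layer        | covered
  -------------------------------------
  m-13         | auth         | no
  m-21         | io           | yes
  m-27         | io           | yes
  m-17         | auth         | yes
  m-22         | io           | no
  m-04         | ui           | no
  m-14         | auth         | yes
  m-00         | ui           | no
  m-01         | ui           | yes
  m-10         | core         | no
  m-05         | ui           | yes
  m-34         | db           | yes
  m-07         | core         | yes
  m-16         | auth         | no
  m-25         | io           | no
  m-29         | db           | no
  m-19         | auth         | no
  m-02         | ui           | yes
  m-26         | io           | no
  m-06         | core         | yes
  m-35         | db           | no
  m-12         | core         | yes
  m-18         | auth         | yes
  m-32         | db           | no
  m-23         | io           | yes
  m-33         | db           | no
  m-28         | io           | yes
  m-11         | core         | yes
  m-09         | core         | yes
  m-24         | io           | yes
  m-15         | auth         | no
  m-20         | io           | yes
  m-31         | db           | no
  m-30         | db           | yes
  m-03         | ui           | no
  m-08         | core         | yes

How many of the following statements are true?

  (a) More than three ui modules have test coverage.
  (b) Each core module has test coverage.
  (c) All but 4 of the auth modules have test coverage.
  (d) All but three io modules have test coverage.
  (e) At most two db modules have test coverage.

(a) ui: |A| = 6, |A ∩ B| = 3; needs |A ∩ B| > 3 — false.
(b) core: |A| = 7, |A ∩ B| = 6; needs A ⊆ B, i.e. every element of A is in B (|A ∖ B| = 0) — false.
(c) auth: |A| = 7, |A ∩ B| = 3; needs |A ∖ B| = 4 — true.
(d) io: |A| = 9, |A ∩ B| = 6; needs |A ∖ B| = 3 — true.
(e) db: |A| = 7, |A ∩ B| = 2; needs |A ∩ B| ≤ 2 — true.

3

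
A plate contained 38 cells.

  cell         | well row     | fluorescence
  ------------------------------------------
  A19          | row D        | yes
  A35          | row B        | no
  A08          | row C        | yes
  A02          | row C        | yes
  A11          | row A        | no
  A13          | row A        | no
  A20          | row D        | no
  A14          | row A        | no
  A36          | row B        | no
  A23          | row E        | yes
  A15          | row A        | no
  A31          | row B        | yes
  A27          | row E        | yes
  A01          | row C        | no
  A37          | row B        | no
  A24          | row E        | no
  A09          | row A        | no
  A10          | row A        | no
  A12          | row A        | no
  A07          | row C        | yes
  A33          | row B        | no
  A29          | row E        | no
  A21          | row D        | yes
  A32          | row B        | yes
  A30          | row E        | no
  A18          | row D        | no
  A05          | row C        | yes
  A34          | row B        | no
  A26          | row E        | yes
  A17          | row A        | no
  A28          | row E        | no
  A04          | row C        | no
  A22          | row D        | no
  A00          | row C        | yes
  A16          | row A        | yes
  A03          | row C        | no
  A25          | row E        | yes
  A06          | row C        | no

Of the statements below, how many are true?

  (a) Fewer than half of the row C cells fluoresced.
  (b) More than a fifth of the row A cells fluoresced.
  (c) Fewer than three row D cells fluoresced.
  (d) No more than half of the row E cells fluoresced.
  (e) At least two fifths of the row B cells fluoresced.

2

(a) row C: |A| = 9, |A ∩ B| = 5; needs |A ∩ B| < |A ∖ B| — false.
(b) row A: |A| = 9, |A ∩ B| = 1; needs |A ∩ B| / |A| > 1/5 — false.
(c) row D: |A| = 5, |A ∩ B| = 2; needs |A ∩ B| < 3 — true.
(d) row E: |A| = 8, |A ∩ B| = 4; needs |A ∩ B| ≤ |A ∖ B| — true.
(e) row B: |A| = 7, |A ∩ B| = 2; needs |A ∩ B| / |A| ≥ 2/5 — false.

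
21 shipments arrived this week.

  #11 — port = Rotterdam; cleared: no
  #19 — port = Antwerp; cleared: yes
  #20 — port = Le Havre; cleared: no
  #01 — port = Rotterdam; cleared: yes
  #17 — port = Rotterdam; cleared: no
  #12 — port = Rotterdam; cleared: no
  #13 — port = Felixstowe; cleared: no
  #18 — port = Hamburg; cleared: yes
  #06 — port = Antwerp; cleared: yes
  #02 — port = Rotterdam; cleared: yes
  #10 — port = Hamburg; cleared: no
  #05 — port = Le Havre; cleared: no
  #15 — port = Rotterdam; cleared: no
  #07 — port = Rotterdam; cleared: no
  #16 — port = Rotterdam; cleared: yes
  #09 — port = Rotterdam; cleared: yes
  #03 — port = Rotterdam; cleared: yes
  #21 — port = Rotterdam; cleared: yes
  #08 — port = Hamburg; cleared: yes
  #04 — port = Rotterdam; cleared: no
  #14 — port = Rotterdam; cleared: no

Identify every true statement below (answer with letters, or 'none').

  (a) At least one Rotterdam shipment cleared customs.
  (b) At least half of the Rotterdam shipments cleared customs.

|A| = 13, |A ∩ B| = 6, |A ∖ B| = 7.
(a) A ∩ B ≠ ∅ (|A ∩ B| ≥ 1): holds.
(b) |A ∩ B| ≥ |A ∖ B|: fails.

(a)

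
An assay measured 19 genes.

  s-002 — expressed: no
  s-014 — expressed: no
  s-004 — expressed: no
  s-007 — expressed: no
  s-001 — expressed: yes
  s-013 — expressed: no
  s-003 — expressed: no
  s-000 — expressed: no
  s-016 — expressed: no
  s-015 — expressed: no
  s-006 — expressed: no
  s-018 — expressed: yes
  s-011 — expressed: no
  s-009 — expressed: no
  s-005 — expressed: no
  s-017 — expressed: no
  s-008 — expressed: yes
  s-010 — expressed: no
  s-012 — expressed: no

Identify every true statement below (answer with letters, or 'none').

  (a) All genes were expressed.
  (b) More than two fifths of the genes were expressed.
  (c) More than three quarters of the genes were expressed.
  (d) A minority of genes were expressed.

|A| = 19, |A ∩ B| = 3, |A ∖ B| = 16.
(a) A ⊆ B, i.e. every element of A is in B (|A ∖ B| = 0): fails.
(b) |A ∩ B| / |A| > 2/5: fails.
(c) |A ∩ B| / |A| > 3/4: fails.
(d) |A ∩ B| < |A ∖ B|: holds.

(d)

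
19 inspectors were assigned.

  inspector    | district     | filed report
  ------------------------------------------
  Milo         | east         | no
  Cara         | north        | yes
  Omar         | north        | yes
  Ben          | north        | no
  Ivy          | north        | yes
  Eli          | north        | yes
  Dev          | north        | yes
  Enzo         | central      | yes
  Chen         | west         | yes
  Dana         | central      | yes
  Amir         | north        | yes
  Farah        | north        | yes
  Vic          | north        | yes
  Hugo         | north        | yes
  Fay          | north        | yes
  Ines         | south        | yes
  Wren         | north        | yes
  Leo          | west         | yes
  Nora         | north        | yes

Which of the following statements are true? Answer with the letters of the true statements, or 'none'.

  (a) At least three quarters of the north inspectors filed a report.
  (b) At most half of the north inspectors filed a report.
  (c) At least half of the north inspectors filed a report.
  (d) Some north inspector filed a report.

(a), (c), (d)

|A| = 13, |A ∩ B| = 12, |A ∖ B| = 1.
(a) |A ∩ B| / |A| ≥ 3/4: holds.
(b) |A ∩ B| ≤ |A ∖ B|: fails.
(c) |A ∩ B| ≥ |A ∖ B|: holds.
(d) A ∩ B ≠ ∅ (|A ∩ B| ≥ 1): holds.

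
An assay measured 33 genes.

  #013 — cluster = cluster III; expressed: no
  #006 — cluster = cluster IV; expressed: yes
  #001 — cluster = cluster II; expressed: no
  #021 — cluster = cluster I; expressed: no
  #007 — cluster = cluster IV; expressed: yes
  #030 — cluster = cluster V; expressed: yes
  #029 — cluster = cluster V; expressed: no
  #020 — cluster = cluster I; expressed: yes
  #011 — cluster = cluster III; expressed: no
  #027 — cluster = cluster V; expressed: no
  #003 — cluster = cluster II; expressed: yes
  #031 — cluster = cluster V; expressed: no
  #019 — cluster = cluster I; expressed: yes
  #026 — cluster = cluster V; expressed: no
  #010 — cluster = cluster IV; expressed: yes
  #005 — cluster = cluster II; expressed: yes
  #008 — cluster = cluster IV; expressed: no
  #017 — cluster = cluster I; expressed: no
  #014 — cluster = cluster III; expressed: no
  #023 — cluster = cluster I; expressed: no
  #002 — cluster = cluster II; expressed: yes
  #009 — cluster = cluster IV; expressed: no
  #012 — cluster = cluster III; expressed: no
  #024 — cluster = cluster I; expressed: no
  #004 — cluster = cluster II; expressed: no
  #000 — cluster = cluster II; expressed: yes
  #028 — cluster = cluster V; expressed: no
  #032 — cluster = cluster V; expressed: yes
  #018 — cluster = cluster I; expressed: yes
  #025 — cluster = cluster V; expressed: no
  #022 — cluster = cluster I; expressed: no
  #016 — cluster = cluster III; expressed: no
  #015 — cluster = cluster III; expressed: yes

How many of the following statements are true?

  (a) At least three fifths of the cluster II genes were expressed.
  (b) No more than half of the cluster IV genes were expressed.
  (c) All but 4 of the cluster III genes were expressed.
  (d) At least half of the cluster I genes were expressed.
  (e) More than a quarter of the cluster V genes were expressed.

1

(a) cluster II: |A| = 6, |A ∩ B| = 4; needs |A ∩ B| / |A| ≥ 3/5 — true.
(b) cluster IV: |A| = 5, |A ∩ B| = 3; needs |A ∩ B| ≤ |A ∖ B| — false.
(c) cluster III: |A| = 6, |A ∩ B| = 1; needs |A ∖ B| = 4 — false.
(d) cluster I: |A| = 8, |A ∩ B| = 3; needs |A ∩ B| ≥ |A ∖ B| — false.
(e) cluster V: |A| = 8, |A ∩ B| = 2; needs |A ∩ B| / |A| > 1/4 — false.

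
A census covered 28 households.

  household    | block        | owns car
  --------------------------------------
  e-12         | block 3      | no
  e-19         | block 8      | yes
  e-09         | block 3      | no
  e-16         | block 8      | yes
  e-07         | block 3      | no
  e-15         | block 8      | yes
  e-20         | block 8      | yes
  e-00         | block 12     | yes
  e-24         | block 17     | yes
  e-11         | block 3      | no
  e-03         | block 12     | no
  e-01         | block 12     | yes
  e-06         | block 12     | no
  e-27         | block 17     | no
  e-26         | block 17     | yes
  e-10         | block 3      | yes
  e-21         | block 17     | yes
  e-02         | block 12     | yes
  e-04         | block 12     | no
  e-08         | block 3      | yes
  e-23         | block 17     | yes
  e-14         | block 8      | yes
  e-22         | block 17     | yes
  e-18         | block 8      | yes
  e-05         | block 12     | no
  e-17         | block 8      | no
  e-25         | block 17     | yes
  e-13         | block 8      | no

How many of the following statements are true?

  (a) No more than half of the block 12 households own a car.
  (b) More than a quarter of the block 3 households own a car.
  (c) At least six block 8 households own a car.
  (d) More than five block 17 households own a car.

(a) block 12: |A| = 7, |A ∩ B| = 3; needs |A ∩ B| ≤ |A ∖ B| — true.
(b) block 3: |A| = 6, |A ∩ B| = 2; needs |A ∩ B| / |A| > 1/4 — true.
(c) block 8: |A| = 8, |A ∩ B| = 6; needs |A ∩ B| ≥ 6 — true.
(d) block 17: |A| = 7, |A ∩ B| = 6; needs |A ∩ B| > 5 — true.

4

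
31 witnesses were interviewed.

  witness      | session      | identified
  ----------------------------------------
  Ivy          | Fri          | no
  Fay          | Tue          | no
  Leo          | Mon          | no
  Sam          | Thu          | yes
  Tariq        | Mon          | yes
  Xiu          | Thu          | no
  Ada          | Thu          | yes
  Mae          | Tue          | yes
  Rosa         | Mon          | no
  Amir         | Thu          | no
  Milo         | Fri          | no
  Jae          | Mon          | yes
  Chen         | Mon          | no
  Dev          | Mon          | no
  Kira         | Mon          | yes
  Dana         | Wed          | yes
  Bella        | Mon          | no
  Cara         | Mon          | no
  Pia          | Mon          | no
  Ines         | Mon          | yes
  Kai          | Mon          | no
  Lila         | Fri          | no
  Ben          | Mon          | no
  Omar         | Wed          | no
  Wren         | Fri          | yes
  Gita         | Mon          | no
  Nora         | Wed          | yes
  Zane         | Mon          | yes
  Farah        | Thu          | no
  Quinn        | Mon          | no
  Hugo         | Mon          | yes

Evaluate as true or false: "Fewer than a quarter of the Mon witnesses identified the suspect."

The determiner here denotes the relation: |A ∩ B| / |A| < 1/4.
|A| = 17, |A ∩ B| = 6, |A ∖ B| = 11.
|A ∩ B|/|A| = 6/17, so the statement is false.

False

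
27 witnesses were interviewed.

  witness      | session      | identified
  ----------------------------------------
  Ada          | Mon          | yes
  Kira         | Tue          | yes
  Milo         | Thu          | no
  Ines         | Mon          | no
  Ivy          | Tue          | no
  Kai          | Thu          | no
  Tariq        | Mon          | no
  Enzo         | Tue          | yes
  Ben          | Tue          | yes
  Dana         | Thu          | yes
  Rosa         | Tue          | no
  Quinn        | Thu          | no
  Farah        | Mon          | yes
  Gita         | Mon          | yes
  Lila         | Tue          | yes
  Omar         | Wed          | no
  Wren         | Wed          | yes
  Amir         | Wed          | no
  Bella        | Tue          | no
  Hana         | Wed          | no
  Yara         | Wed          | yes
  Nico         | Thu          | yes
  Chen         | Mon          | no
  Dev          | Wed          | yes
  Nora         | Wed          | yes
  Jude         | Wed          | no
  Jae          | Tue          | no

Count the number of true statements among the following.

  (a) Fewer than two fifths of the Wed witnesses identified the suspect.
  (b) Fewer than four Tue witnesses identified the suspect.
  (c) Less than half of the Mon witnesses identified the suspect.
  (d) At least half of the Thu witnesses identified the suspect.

0

(a) Wed: |A| = 8, |A ∩ B| = 4; needs |A ∩ B| / |A| < 2/5 — false.
(b) Tue: |A| = 8, |A ∩ B| = 4; needs |A ∩ B| < 4 — false.
(c) Mon: |A| = 6, |A ∩ B| = 3; needs |A ∩ B| < |A ∖ B| — false.
(d) Thu: |A| = 5, |A ∩ B| = 2; needs |A ∩ B| ≥ |A ∖ B| — false.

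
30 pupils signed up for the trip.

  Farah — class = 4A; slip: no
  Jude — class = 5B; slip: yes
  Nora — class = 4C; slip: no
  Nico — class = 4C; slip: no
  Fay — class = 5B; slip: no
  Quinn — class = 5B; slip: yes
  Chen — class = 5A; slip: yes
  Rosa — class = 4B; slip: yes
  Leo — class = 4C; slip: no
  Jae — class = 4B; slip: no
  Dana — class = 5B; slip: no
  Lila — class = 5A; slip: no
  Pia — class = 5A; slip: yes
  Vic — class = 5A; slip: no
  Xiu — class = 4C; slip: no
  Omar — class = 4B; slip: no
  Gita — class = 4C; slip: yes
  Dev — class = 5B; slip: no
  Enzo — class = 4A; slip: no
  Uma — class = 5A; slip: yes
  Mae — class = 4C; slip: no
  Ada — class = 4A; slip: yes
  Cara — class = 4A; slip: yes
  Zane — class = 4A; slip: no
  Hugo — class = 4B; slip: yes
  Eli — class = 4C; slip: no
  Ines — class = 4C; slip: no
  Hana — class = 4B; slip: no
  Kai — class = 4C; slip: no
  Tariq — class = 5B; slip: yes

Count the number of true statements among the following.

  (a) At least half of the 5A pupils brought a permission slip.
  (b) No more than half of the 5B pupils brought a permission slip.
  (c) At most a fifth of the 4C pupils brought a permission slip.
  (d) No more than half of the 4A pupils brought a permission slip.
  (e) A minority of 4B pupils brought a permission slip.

5

(a) 5A: |A| = 5, |A ∩ B| = 3; needs |A ∩ B| ≥ |A ∖ B| — true.
(b) 5B: |A| = 6, |A ∩ B| = 3; needs |A ∩ B| ≤ |A ∖ B| — true.
(c) 4C: |A| = 9, |A ∩ B| = 1; needs |A ∩ B| / |A| ≤ 1/5 — true.
(d) 4A: |A| = 5, |A ∩ B| = 2; needs |A ∩ B| ≤ |A ∖ B| — true.
(e) 4B: |A| = 5, |A ∩ B| = 2; needs |A ∩ B| < |A ∖ B| — true.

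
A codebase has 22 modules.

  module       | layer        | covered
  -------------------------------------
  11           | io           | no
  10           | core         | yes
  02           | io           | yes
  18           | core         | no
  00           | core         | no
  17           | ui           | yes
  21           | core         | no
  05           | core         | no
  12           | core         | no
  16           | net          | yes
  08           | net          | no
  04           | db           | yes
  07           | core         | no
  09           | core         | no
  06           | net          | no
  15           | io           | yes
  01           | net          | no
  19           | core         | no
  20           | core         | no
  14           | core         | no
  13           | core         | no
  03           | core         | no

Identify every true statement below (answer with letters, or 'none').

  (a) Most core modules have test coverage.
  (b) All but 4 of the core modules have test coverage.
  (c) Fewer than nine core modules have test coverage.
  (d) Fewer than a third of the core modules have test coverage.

|A| = 13, |A ∩ B| = 1, |A ∖ B| = 12.
(a) |A ∩ B| > |A ∖ B|: fails.
(b) |A ∖ B| = 4: fails.
(c) |A ∩ B| < 9: holds.
(d) |A ∩ B| / |A| < 1/3: holds.

(c), (d)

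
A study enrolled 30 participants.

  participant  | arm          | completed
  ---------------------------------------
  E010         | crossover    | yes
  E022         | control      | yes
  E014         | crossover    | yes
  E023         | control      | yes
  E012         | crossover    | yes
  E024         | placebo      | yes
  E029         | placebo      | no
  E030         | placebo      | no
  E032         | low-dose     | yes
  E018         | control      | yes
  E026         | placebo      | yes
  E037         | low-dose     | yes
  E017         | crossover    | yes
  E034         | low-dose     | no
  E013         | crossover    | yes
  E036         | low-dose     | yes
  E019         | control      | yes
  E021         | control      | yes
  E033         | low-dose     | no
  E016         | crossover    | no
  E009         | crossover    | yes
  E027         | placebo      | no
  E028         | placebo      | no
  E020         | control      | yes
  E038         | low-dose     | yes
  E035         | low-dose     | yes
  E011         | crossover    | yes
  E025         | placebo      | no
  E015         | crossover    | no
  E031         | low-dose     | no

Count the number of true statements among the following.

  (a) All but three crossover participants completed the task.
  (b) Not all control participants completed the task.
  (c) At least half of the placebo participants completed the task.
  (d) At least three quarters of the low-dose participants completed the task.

0

(a) crossover: |A| = 9, |A ∩ B| = 7; needs |A ∖ B| = 3 — false.
(b) control: |A| = 6, |A ∩ B| = 6; needs A ⊄ B (|A ∖ B| ≥ 1) — false.
(c) placebo: |A| = 7, |A ∩ B| = 2; needs |A ∩ B| ≥ |A ∖ B| — false.
(d) low-dose: |A| = 8, |A ∩ B| = 5; needs |A ∩ B| / |A| ≥ 3/4 — false.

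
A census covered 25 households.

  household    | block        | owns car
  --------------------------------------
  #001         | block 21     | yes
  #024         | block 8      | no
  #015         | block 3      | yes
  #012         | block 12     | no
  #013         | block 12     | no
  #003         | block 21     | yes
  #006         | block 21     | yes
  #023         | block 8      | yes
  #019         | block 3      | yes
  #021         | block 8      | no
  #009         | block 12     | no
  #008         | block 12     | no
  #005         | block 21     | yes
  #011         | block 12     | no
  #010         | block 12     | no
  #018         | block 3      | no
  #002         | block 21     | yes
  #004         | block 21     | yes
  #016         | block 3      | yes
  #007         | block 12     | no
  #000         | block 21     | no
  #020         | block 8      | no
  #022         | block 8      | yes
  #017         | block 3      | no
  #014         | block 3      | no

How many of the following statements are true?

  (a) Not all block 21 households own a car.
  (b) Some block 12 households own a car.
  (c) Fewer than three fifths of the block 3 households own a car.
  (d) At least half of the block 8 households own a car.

2

(a) block 21: |A| = 7, |A ∩ B| = 6; needs A ⊄ B (|A ∖ B| ≥ 1) — true.
(b) block 12: |A| = 7, |A ∩ B| = 0; needs A ∩ B ≠ ∅ (|A ∩ B| ≥ 1) — false.
(c) block 3: |A| = 6, |A ∩ B| = 3; needs |A ∩ B| / |A| < 3/5 — true.
(d) block 8: |A| = 5, |A ∩ B| = 2; needs |A ∩ B| ≥ |A ∖ B| — false.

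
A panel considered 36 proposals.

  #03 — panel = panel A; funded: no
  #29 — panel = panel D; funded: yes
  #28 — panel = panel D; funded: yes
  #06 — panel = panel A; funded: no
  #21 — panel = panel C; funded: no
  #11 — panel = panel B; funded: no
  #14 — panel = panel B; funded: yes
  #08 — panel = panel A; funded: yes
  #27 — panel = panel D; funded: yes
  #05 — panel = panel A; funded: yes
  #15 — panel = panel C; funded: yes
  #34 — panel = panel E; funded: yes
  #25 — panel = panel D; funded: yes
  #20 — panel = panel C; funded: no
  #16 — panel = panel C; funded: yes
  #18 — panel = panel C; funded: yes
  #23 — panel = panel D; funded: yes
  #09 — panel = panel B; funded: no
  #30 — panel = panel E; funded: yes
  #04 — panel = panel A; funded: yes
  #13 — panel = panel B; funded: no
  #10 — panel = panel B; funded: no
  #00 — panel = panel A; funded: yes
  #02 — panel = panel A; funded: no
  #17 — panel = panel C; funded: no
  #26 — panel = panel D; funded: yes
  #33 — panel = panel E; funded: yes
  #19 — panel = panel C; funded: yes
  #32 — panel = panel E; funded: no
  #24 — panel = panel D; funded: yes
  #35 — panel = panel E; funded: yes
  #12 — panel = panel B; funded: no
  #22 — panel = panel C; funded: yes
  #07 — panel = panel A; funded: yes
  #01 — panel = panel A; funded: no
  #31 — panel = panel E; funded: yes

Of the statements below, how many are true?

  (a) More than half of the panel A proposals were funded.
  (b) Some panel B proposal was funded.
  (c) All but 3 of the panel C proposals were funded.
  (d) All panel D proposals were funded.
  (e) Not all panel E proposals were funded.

(a) panel A: |A| = 9, |A ∩ B| = 5; needs |A ∩ B| > |A ∖ B| — true.
(b) panel B: |A| = 6, |A ∩ B| = 1; needs A ∩ B ≠ ∅ (|A ∩ B| ≥ 1) — true.
(c) panel C: |A| = 8, |A ∩ B| = 5; needs |A ∖ B| = 3 — true.
(d) panel D: |A| = 7, |A ∩ B| = 7; needs A ⊆ B, i.e. every element of A is in B (|A ∖ B| = 0) — true.
(e) panel E: |A| = 6, |A ∩ B| = 5; needs A ⊄ B (|A ∖ B| ≥ 1) — true.

5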